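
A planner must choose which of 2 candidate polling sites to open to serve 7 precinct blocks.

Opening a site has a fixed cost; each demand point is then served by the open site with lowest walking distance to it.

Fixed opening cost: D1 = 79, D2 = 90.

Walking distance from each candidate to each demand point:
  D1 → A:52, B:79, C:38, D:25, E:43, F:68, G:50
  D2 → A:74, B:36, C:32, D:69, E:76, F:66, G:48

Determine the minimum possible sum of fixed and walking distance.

Open {D1}: assign each demand point to its cheapest open site.
  A→D1 52, B→D1 79, C→D1 38, D→D1 25, E→D1 43, F→D1 68, G→D1 50
  walking distance 355, fixed 79 → total 434.
Compare {D1, D2}: walking distance 302 + fixed 169 = 471.
Compare {D2}: walking distance 401 + fixed 90 = 491.

434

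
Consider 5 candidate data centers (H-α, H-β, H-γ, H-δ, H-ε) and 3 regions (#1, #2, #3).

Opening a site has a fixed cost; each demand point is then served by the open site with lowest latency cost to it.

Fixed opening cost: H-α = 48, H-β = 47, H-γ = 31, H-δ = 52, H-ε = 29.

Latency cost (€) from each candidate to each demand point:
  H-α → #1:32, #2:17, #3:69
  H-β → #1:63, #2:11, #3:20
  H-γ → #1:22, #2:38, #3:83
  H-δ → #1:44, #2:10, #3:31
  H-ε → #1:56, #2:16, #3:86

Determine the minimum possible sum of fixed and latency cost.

Open {H-β, H-γ}: assign each demand point to its cheapest open site.
  #1→H-γ 22, #2→H-β 11, #3→H-β 20
  latency cost 53, fixed 78 → total 131.
Compare {H-δ}: latency cost 85 + fixed 52 = 137.
Compare {H-β}: latency cost 94 + fixed 47 = 141.
Compare {H-γ, H-δ}: latency cost 63 + fixed 83 = 146.
All other subsets cost ≥ 137. Minimum total cost: 131.

131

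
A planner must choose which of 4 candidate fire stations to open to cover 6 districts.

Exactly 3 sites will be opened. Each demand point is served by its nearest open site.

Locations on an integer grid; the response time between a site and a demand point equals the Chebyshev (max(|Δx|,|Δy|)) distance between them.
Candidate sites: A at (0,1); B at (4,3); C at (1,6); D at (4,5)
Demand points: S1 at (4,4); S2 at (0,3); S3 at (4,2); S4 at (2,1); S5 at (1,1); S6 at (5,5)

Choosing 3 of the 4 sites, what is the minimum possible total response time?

Open {A, B, D}.
  S1→B 1, S2→A 2, S3→B 1, S4→A 2, S5→A 1, S6→D 1  ⇒ total 8.
Compare {A, B, C}: total 9.
Compare {A, C, D}: total 10.
No size-3 selection does better; minimum is 8.

8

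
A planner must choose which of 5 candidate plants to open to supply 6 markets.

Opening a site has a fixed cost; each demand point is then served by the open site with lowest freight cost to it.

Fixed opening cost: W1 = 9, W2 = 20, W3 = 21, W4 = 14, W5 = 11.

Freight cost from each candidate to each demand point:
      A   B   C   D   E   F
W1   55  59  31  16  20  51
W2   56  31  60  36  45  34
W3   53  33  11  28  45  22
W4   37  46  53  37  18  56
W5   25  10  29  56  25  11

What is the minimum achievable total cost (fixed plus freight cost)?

131

Open {W1, W5}: assign each demand point to its cheapest open site.
  A→W5 25, B→W5 10, C→W5 29, D→W1 16, E→W1 20, F→W5 11
  freight cost 111, fixed 20 → total 131.
Compare {W1, W3, W5}: freight cost 93 + fixed 41 = 134.
Compare {W3, W5}: freight cost 110 + fixed 32 = 142.
Compare {W1, W4, W5}: freight cost 109 + fixed 34 = 143.
All other subsets cost ≥ 134. Minimum total cost: 131.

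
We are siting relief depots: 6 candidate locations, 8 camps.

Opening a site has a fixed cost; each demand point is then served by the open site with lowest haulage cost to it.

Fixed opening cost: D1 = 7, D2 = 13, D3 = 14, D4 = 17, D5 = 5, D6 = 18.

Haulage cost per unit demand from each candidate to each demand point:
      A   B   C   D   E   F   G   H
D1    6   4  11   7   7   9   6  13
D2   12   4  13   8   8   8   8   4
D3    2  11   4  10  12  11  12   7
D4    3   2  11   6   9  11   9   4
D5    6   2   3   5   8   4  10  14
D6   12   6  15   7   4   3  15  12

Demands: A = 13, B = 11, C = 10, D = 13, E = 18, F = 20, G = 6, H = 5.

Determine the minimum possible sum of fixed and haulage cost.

Open {D1, D2, D3, D5, D6}: assign each demand point to its cheapest open site.
  A→D3 13×2=26, B→D5 11×2=22, C→D5 10×3=30, D→D5 13×5=65, E→D6 18×4=72, F→D6 20×3=60, G→D1 6×6=36, H→D2 5×4=20
  haulage cost 331, fixed 57 → total 388.
Compare {D1, D3, D5, D6}: haulage cost 346 + fixed 44 = 390.
Compare {D1, D4, D5, D6}: haulage cost 344 + fixed 47 = 391.
Compare {D1, D3, D4, D5, D6}: haulage cost 331 + fixed 61 = 392.
All other subsets cost ≥ 390. Minimum total cost: 388.

388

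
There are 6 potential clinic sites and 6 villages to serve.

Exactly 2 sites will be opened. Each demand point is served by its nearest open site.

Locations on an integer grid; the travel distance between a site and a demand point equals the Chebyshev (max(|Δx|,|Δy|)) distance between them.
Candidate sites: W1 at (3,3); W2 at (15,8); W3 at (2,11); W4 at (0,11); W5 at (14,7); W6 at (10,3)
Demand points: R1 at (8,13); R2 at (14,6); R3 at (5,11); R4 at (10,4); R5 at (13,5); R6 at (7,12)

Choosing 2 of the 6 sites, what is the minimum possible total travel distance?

21

Open {W3, W5}.
  R1→W3 6, R2→W5 1, R3→W3 3, R4→W5 4, R5→W5 2, R6→W3 5  ⇒ total 21.
Compare {W3, W6}: total 22.
Compare {W2, W3}: total 24.
No size-2 selection does better; minimum is 21.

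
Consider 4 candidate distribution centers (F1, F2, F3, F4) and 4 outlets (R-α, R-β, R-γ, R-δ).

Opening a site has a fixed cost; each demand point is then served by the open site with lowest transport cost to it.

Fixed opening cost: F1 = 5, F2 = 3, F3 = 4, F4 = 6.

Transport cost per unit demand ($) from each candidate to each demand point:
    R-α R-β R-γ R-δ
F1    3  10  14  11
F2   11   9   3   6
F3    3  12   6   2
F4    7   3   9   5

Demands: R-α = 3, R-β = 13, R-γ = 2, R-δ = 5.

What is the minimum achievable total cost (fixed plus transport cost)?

77

Open {F2, F3, F4}: assign each demand point to its cheapest open site.
  R-α→F3 3×3=9, R-β→F4 13×3=39, R-γ→F2 2×3=6, R-δ→F3 5×2=10
  transport cost 64, fixed 13 → total 77.
Compare {F3, F4}: transport cost 70 + fixed 10 = 80.
Compare {F1, F2, F3, F4}: transport cost 64 + fixed 18 = 82.
Compare {F1, F3, F4}: transport cost 70 + fixed 15 = 85.
All other subsets cost ≥ 80. Minimum total cost: 77.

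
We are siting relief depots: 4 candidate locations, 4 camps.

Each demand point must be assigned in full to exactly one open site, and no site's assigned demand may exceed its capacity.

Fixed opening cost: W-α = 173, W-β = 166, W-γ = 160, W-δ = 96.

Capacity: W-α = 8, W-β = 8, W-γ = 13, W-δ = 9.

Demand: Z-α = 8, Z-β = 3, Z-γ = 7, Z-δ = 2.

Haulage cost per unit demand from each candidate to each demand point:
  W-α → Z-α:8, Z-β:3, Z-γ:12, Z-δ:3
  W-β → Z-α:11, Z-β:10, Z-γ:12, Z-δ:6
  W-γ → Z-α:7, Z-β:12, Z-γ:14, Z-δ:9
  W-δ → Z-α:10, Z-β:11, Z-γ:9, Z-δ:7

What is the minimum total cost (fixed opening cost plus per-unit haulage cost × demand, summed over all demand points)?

Open {W-γ, W-δ}; cheapest assignment that respects the capacities:
  W-γ (cap 13, load 11): Z-α, Z-β — cost 8×7 + 3×12 = 92
  W-δ (cap 9, load 9): Z-γ, Z-δ — cost 7×9 + 2×7 = 77
  Shipping 169, fixed 256 → total 425.
  Any other capacity-feasible assignment to {W-γ, W-δ} ships for at least 169.
Compare {W-β, W-γ}: its best feasible assignment gives total 520.
Compare {W-α, W-γ}: its best feasible assignment gives total 527.
Every other set of open sites that can feasibly serve all demand totals ≥ 520 even under its best assignment. Minimum: 425.

425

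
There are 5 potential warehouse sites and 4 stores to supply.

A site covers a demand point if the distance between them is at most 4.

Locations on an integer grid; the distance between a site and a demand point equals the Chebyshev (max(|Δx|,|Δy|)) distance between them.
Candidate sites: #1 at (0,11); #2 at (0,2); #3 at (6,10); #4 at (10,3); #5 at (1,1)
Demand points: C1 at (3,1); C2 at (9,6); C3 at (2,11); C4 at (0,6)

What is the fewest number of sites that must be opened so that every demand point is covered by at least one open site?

Coverage sets (demand points within 4 of each site):
  #1: {C3}
  #2: {C1, C4}
  #3: {C2, C3}
  #4: {C2}
  #5: {C1}
No single site covers all 4 demand points.
But {#2, #3} covers everything, so the minimum is 2.

2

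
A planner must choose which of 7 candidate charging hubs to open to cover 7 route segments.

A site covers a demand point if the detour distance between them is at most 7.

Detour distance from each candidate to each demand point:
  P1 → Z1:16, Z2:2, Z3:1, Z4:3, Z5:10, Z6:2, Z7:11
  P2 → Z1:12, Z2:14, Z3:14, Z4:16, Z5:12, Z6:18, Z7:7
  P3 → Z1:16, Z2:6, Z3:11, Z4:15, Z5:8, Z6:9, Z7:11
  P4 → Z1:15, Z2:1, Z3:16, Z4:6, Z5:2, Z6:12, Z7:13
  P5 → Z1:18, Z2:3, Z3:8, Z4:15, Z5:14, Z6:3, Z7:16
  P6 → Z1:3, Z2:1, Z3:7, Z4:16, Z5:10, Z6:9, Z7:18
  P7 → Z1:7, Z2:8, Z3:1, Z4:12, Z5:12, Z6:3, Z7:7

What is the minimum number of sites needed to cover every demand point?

Coverage sets (demand points within 7 of each site):
  P1: {Z2, Z3, Z4, Z6}
  P2: {Z7}
  P3: {Z2}
  P4: {Z2, Z4, Z5}
  P5: {Z2, Z6}
  P6: {Z1, Z2, Z3}
  P7: {Z1, Z3, Z6, Z7}
No single site covers all 7 demand points.
But {P4, P7} covers everything, so the minimum is 2.

2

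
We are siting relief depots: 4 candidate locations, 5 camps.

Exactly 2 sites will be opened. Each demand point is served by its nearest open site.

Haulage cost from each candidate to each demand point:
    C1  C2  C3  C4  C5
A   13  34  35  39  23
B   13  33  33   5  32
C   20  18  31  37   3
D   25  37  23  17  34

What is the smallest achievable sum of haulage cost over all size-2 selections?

70

Open {B, C}.
  C1→B 13, C2→C 18, C3→C 31, C4→B 5, C5→C 3  ⇒ total 70.
Compare {C, D}: total 81.
Compare {A, C}: total 102.
No size-2 selection does better; minimum is 70.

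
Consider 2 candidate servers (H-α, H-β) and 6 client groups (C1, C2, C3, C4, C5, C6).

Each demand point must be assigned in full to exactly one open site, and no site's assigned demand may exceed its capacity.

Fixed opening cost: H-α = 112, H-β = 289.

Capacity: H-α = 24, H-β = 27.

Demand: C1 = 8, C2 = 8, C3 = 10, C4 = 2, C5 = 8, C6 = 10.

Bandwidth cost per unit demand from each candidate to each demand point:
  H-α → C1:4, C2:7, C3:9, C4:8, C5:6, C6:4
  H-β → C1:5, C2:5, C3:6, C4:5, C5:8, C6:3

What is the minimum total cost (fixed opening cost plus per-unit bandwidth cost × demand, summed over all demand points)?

637

Open {H-α, H-β}; cheapest assignment that respects the capacities:
  H-α (cap 24, load 24): C1, C2, C5 — cost 8×4 + 8×7 + 8×6 = 136
  H-β (cap 27, load 22): C3, C4, C6 — cost 10×6 + 2×5 + 10×3 = 100
  Shipping 236, fixed 401 → total 637.
  Any other capacity-feasible assignment to {H-α, H-β} ships for at least 236.
Total demand is 46 and no other set of sites has combined capacity ≥ 46, so {H-α, H-β} is the only feasible choice of open sites. Minimum: 637.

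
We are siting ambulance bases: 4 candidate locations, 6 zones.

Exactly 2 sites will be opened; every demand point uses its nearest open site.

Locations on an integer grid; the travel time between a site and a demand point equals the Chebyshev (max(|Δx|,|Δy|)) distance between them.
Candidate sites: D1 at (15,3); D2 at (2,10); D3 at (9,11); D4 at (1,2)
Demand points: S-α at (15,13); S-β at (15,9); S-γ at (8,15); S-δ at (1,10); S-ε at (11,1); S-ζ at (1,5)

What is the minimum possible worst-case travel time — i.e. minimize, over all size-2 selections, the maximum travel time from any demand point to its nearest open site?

8

Open {D1, D3}.
  Farthest demand point is S-δ at travel time 8 (to D3); all others are ≤ 8.
With {D2, D3} the worst case is 9.
With {D1, D2} the worst case is 10.
No size-2 selection achieves below 8.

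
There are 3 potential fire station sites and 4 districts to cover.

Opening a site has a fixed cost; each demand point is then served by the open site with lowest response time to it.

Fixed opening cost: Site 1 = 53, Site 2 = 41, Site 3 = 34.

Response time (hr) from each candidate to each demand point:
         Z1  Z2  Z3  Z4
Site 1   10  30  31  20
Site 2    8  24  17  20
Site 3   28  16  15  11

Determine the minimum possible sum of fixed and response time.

104

Open {Site 3}: assign each demand point to its cheapest open site.
  Z1→Site 3 28, Z2→Site 3 16, Z3→Site 3 15, Z4→Site 3 11
  response time 70, fixed 34 → total 104.
Compare {Site 2}: response time 69 + fixed 41 = 110.
Compare {Site 2, Site 3}: response time 50 + fixed 75 = 125.
Compare {Site 1, Site 3}: response time 52 + fixed 87 = 139.
All other subsets cost ≥ 110. Minimum total cost: 104.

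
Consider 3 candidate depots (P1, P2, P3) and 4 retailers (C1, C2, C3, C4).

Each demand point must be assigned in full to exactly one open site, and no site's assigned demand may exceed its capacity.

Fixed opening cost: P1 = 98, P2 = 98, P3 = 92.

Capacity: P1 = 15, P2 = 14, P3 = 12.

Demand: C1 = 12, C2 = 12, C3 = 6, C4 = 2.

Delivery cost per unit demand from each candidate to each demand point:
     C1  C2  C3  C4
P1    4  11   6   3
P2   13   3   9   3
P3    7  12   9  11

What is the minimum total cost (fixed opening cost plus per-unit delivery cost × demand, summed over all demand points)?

Open {P1, P2, P3}; cheapest assignment that respects the capacities:
  P1 (cap 15, load 14): C1, C4 — cost 12×4 + 2×3 = 54
  P2 (cap 14, load 12): C2 — cost 12×3 = 36
  P3 (cap 12, load 6): C3 — cost 6×9 = 54
  Shipping 144, fixed 288 → total 432.
  Any other capacity-feasible assignment to {P1, P2, P3} ships for at least 144.
Total demand is 32 and no other set of sites has combined capacity ≥ 32, so {P1, P2, P3} is the only feasible choice of open sites. Minimum: 432.

432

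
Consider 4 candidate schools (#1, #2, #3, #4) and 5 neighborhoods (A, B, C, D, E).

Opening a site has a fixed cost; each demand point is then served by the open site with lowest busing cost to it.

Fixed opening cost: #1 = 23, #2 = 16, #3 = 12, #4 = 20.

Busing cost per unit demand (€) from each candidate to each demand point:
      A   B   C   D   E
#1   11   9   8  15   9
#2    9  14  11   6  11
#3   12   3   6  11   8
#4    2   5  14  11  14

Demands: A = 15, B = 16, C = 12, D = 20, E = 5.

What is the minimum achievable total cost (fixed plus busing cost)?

358

Open {#2, #3, #4}: assign each demand point to its cheapest open site.
  A→#4 15×2=30, B→#3 16×3=48, C→#3 12×6=72, D→#2 20×6=120, E→#3 5×8=40
  busing cost 310, fixed 48 → total 358.
Compare {#1, #2, #3, #4}: busing cost 310 + fixed 71 = 381.
Compare {#1, #2, #4}: busing cost 371 + fixed 59 = 430.
Compare {#3, #4}: busing cost 410 + fixed 32 = 442.
All other subsets cost ≥ 381. Minimum total cost: 358.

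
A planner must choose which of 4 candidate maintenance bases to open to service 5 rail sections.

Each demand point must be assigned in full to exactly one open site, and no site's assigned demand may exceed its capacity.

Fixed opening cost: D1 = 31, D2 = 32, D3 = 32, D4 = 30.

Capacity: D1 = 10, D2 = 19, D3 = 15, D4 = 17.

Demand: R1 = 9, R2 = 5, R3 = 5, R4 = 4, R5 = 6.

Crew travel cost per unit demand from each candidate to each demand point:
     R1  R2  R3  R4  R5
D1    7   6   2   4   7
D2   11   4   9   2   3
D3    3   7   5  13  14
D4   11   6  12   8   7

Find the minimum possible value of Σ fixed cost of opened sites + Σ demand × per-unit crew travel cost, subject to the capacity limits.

162

Open {D2, D3}; cheapest assignment that respects the capacities:
  D2 (cap 19, load 15): R2, R4, R5 — cost 5×4 + 4×2 + 6×3 = 46
  D3 (cap 15, load 14): R1, R3 — cost 9×3 + 5×5 = 52
  Shipping 98, fixed 64 → total 162.
  Any other capacity-feasible assignment to {D2, D3} ships for at least 98.
Compare {D1, D2, D3}: its best feasible assignment gives total 178.
Compare {D2, D3, D4}: its best feasible assignment gives total 192.
Every other set of open sites that can feasibly serve all demand totals ≥ 178 even under its best assignment. Minimum: 162.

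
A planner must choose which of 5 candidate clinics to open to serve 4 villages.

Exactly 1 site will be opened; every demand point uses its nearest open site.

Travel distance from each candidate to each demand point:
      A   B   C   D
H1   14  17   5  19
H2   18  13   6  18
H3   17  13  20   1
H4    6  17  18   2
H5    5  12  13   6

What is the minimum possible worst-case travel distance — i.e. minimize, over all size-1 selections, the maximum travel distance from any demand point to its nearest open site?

13

Open {H5}.
  Farthest demand point is C at travel distance 13 (to H5); all others are ≤ 13.
With {H2} the worst case is 18.
With {H4} the worst case is 18.
No size-1 selection achieves below 13.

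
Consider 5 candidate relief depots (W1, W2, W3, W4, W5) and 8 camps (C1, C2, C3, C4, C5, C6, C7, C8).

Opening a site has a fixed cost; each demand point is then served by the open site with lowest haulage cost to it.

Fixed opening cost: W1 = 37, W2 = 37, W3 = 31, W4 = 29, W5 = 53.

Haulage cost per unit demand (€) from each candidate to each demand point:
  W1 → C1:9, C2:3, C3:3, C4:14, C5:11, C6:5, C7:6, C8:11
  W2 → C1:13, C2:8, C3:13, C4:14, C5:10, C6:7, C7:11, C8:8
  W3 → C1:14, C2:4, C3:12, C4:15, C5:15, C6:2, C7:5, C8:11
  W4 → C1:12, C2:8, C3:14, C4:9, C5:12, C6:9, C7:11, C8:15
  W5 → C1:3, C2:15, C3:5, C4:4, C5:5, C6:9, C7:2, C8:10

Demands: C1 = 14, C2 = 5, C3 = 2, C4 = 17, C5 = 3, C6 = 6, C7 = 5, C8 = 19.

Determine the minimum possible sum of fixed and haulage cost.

450

Open {W2, W3, W5}: assign each demand point to its cheapest open site.
  C1→W5 14×3=42, C2→W3 5×4=20, C3→W5 2×5=10, C4→W5 17×4=68, C5→W5 3×5=15, C6→W3 6×2=12, C7→W5 5×2=10, C8→W2 19×8=152
  haulage cost 329, fixed 121 → total 450.
Compare {W3, W5}: haulage cost 367 + fixed 84 = 451.
Compare {W1, W2, W5}: haulage cost 338 + fixed 127 = 465.
Compare {W1, W5}: haulage cost 376 + fixed 90 = 466.
All other subsets cost ≥ 451. Minimum total cost: 450.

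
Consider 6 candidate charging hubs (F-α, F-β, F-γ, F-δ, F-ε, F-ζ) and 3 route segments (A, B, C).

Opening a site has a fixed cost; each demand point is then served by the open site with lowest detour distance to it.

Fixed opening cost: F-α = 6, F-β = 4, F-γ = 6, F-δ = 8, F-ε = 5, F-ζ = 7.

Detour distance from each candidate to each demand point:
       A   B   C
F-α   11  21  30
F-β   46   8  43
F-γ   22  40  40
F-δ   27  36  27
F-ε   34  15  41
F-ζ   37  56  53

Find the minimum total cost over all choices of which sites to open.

59

Open {F-α, F-β}: assign each demand point to its cheapest open site.
  A→F-α 11, B→F-β 8, C→F-α 30
  detour distance 49, fixed 10 → total 59.
Compare {F-α, F-β, F-δ}: detour distance 46 + fixed 18 = 64.
Compare {F-α, F-β, F-ε}: detour distance 49 + fixed 15 = 64.
Compare {F-α, F-β, F-γ}: detour distance 49 + fixed 16 = 65.
All other subsets cost ≥ 64. Minimum total cost: 59.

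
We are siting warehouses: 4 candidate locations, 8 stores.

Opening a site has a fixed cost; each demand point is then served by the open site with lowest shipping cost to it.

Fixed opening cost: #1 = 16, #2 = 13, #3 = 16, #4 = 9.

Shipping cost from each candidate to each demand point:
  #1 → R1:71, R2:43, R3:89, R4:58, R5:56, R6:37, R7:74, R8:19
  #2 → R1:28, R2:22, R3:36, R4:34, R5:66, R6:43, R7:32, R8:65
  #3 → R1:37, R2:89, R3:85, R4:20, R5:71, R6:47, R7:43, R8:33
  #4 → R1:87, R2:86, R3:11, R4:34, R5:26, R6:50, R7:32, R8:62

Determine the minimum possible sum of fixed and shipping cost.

Open {#1, #2, #4}: assign each demand point to its cheapest open site.
  R1→#2 28, R2→#2 22, R3→#4 11, R4→#2 34, R5→#4 26, R6→#1 37, R7→#2 32, R8→#1 19
  shipping cost 209, fixed 38 → total 247.
Compare {#1, #2, #3, #4}: shipping cost 195 + fixed 54 = 249.
Compare {#2, #3, #4}: shipping cost 215 + fixed 38 = 253.
Compare {#1, #3, #4}: shipping cost 225 + fixed 41 = 266.
All other subsets cost ≥ 249. Minimum total cost: 247.

247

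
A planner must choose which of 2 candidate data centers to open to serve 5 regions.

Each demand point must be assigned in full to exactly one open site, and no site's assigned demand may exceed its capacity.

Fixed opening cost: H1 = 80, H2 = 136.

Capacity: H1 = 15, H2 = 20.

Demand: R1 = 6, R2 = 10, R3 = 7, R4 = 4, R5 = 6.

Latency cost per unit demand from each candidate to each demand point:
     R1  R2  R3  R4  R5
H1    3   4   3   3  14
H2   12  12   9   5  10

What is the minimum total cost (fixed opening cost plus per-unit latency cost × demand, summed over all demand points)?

Open {H1, H2}; cheapest assignment that respects the capacities:
  H1 (cap 15, load 13): R1, R3 — cost 6×3 + 7×3 = 39
  H2 (cap 20, load 20): R2, R4, R5 — cost 10×12 + 4×5 + 6×10 = 200
  Shipping 239, fixed 216 → total 455.
  Any other capacity-feasible assignment to {H1, H2} ships for at least 239.
Total demand is 33 and no other set of sites has combined capacity ≥ 33, so {H1, H2} is the only feasible choice of open sites. Minimum: 455.

455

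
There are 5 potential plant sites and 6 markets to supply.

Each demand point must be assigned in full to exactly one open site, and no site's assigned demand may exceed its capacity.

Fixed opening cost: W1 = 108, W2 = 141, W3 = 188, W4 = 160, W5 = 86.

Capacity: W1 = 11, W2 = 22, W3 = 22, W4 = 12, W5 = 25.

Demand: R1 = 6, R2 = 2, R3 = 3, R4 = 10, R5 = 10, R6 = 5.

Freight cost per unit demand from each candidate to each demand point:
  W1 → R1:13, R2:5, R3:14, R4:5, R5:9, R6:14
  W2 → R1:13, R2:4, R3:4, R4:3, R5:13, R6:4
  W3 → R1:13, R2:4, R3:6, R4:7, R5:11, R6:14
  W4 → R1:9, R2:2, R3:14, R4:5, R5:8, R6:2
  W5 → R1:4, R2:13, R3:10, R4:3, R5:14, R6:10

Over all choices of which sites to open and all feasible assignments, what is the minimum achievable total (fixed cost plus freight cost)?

Open {W2, W5}; cheapest assignment that respects the capacities:
  W2 (cap 22, load 20): R2, R3, R5, R6 — cost 2×4 + 3×4 + 10×13 + 5×4 = 170
  W5 (cap 25, load 16): R1, R4 — cost 6×4 + 10×3 = 54
  Shipping 224, fixed 227 → total 451.
  Any other capacity-feasible assignment to {W2, W5} ships for at least 224.
Compare {W4, W5}: its best feasible assignment gives total 464.
Compare {W3, W5}: its best feasible assignment gives total 514.
Every other set of open sites that can feasibly serve all demand totals ≥ 464 even under its best assignment. Minimum: 451.

451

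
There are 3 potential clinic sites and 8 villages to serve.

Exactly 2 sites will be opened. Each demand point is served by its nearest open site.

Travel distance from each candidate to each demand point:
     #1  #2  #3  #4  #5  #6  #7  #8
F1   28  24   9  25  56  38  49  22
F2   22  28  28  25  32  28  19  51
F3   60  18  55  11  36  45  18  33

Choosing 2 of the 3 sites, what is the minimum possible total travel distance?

180

Open {F1, F3}.
  #1→F1 28, #2→F3 18, #3→F1 9, #4→F3 11, #5→F3 36, #6→F1 38, #7→F3 18, #8→F1 22  ⇒ total 180.
Compare {F1, F2}: total 181.
Compare {F2, F3}: total 190.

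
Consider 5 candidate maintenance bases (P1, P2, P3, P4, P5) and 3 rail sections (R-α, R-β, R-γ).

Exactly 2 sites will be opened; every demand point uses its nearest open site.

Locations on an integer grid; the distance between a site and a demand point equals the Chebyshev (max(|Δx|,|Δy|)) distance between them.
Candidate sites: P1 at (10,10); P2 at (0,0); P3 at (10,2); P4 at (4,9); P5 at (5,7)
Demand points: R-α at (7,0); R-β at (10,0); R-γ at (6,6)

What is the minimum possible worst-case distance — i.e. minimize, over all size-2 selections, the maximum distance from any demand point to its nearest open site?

3

Open {P3, P4}.
  Farthest demand point is R-α at distance 3 (to P3); all others are ≤ 3.
With {P3, P5} the worst case is 3.
With {P1, P3} the worst case is 4.
No size-2 selection achieves below 3.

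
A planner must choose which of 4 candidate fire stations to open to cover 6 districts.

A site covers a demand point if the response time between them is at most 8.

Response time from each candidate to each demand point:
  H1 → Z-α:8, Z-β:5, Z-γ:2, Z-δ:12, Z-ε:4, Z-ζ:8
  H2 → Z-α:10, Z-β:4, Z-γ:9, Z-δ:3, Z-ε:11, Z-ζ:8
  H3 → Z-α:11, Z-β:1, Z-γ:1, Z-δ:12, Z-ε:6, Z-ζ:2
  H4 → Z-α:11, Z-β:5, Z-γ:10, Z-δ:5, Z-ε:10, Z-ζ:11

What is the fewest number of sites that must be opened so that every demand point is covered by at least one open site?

Coverage sets (demand points within 8 of each site):
  H1: {Z-α, Z-β, Z-γ, Z-ε, Z-ζ}
  H2: {Z-β, Z-δ, Z-ζ}
  H3: {Z-β, Z-γ, Z-ε, Z-ζ}
  H4: {Z-β, Z-δ}
No single site covers all 6 demand points.
But {H1, H2} covers everything, so the minimum is 2.

2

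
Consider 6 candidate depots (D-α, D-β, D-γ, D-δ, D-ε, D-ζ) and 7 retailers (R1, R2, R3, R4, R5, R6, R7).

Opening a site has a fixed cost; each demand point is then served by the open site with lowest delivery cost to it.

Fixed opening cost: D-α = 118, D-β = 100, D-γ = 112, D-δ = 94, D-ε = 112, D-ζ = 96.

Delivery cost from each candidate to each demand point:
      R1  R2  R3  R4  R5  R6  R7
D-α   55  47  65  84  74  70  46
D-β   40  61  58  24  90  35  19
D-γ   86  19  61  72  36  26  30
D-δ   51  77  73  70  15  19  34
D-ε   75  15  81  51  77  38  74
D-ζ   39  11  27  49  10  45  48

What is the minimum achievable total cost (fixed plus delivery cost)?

Open {D-ζ}: assign each demand point to its cheapest open site.
  R1→D-ζ 39, R2→D-ζ 11, R3→D-ζ 27, R4→D-ζ 49, R5→D-ζ 10, R6→D-ζ 45, R7→D-ζ 48
  delivery cost 229, fixed 96 → total 325.
Compare {D-β, D-ζ}: delivery cost 165 + fixed 196 = 361.
Compare {D-δ, D-ζ}: delivery cost 189 + fixed 190 = 379.
Compare {D-γ, D-ζ}: delivery cost 192 + fixed 208 = 400.
All other subsets cost ≥ 361. Minimum total cost: 325.

325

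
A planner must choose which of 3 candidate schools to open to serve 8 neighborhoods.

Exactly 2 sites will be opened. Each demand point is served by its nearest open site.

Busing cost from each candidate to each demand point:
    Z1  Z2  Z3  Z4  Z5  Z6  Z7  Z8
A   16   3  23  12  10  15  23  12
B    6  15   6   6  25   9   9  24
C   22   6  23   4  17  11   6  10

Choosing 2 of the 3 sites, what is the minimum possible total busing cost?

Open {A, B}.
  Z1→B 6, Z2→A 3, Z3→B 6, Z4→B 6, Z5→A 10, Z6→B 9, Z7→B 9, Z8→A 12  ⇒ total 61.
Compare {B, C}: total 64.
Compare {A, C}: total 83.

61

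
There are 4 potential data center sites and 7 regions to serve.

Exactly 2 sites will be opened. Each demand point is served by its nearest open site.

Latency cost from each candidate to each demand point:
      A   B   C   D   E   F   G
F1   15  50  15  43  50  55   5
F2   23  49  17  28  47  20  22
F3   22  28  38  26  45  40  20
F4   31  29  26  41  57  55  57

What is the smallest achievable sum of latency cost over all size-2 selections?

Open {F1, F3}.
  A→F1 15, B→F3 28, C→F1 15, D→F3 26, E→F3 45, F→F3 40, G→F1 5  ⇒ total 174.
Compare {F2, F3}: total 178.
Compare {F1, F2}: total 179.
No size-2 selection does better; minimum is 174.

174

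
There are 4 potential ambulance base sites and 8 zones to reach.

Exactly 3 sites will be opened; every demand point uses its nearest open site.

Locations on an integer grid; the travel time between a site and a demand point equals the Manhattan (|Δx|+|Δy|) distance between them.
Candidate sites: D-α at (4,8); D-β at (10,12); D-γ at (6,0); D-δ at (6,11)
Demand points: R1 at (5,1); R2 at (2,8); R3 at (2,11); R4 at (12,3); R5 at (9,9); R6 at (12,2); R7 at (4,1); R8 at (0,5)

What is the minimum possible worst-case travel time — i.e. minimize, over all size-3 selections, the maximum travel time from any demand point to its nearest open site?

Open {D-α, D-β, D-γ}.
  Farthest demand point is R4 at travel time 9 (to D-γ); all others are ≤ 9.
With {D-α, D-γ, D-δ} the worst case is 9.
With {D-β, D-γ, D-δ} the worst case is 11.
No size-3 selection achieves below 9.

9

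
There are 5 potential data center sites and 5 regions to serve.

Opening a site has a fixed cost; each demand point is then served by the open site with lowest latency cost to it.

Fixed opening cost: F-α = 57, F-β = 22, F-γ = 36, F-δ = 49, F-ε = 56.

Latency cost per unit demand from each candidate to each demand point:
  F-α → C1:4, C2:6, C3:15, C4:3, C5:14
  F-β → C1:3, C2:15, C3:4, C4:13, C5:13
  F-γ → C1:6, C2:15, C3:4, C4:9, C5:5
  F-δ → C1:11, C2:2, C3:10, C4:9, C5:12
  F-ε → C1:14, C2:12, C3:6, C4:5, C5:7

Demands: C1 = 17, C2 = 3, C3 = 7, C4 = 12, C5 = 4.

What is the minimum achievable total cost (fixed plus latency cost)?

263

Open {F-α, F-γ}: assign each demand point to its cheapest open site.
  C1→F-α 17×4=68, C2→F-α 3×6=18, C3→F-γ 7×4=28, C4→F-α 12×3=36, C5→F-γ 4×5=20
  latency cost 170, fixed 93 → total 263.
Compare {F-α, F-β}: latency cost 185 + fixed 79 = 264.
Compare {F-α, F-β, F-γ}: latency cost 153 + fixed 115 = 268.
Compare {F-β, F-ε}: latency cost 203 + fixed 78 = 281.
All other subsets cost ≥ 264. Minimum total cost: 263.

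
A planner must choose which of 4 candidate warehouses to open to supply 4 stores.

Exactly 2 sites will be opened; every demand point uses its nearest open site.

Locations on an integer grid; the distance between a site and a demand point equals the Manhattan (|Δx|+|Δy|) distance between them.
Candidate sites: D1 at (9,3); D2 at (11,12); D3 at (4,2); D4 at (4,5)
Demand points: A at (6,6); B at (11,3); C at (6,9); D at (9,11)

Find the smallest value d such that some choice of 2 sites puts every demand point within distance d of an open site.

8

Open {D1, D2}.
  Farthest demand point is C at distance 8 (to D2); all others are ≤ 8.
With {D1, D4} the worst case is 8.
With {D2, D3} the worst case is 8.
No size-2 selection achieves below 8.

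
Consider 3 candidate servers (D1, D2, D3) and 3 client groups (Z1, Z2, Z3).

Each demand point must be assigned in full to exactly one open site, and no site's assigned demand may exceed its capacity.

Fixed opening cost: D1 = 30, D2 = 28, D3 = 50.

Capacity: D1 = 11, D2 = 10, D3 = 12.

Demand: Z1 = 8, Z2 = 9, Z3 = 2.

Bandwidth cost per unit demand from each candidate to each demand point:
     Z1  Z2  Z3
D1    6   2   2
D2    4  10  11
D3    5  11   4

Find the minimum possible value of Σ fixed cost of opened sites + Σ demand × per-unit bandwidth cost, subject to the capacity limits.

112

Open {D1, D2}; cheapest assignment that respects the capacities:
  D1 (cap 11, load 11): Z2, Z3 — cost 9×2 + 2×2 = 22
  D2 (cap 10, load 8): Z1 — cost 8×4 = 32
  Shipping 54, fixed 58 → total 112.
  Any other capacity-feasible assignment to {D1, D2} ships for at least 54.
Compare {D1, D3}: its best feasible assignment gives total 142.
Compare {D1, D2, D3}: its best feasible assignment gives total 162.
Every other set of open sites that can feasibly serve all demand totals ≥ 142 even under its best assignment. Minimum: 112.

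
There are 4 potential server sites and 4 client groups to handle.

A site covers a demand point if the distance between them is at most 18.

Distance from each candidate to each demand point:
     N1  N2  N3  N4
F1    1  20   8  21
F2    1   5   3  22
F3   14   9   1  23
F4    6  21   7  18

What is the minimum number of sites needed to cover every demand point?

Coverage sets (demand points within 18 of each site):
  F1: {N1, N3}
  F2: {N1, N2, N3}
  F3: {N1, N2, N3}
  F4: {N1, N3, N4}
No single site covers all 4 demand points.
But {F2, F4} covers everything, so the minimum is 2.

2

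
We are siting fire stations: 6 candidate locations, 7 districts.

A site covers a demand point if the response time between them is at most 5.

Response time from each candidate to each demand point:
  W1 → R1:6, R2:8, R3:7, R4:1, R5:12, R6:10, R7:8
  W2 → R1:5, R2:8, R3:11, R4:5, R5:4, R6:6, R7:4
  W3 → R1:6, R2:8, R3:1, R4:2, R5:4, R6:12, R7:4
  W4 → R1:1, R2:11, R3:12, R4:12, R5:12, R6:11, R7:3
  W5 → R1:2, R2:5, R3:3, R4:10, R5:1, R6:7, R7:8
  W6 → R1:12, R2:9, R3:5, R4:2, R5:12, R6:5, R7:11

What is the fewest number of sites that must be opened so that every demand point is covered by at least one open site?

Coverage sets (demand points within 5 of each site):
  W1: {R4}
  W2: {R1, R4, R5, R7}
  W3: {R3, R4, R5, R7}
  W4: {R1, R7}
  W5: {R1, R2, R3, R5}
  W6: {R3, R4, R6}
No 2 sites suffice: every size-2 union leaves at least one demand point uncovered.
But {W2, W5, W6} covers everything, so the minimum is 3.

3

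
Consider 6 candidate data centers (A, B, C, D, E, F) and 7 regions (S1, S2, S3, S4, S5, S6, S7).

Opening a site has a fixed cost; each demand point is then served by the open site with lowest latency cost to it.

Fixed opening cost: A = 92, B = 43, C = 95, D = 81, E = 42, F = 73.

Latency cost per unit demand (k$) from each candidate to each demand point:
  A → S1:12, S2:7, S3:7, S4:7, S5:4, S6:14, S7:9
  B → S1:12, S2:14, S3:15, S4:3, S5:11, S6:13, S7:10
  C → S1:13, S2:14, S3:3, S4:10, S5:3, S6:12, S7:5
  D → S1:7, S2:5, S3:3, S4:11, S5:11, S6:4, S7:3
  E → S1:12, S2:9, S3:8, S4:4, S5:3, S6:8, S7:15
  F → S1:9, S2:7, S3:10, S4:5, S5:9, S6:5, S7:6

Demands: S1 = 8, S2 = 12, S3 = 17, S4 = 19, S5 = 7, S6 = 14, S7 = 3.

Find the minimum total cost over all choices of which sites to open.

452

Open {D, E}: assign each demand point to its cheapest open site.
  S1→D 8×7=56, S2→D 12×5=60, S3→D 17×3=51, S4→E 19×4=76, S5→E 7×3=21, S6→D 14×4=56, S7→D 3×3=9
  latency cost 329, fixed 123 → total 452.
Compare {B, D, E}: latency cost 310 + fixed 166 = 476.
Compare {B, D}: latency cost 366 + fixed 124 = 490.
Compare {D, E, F}: latency cost 329 + fixed 196 = 525.
All other subsets cost ≥ 476. Minimum total cost: 452.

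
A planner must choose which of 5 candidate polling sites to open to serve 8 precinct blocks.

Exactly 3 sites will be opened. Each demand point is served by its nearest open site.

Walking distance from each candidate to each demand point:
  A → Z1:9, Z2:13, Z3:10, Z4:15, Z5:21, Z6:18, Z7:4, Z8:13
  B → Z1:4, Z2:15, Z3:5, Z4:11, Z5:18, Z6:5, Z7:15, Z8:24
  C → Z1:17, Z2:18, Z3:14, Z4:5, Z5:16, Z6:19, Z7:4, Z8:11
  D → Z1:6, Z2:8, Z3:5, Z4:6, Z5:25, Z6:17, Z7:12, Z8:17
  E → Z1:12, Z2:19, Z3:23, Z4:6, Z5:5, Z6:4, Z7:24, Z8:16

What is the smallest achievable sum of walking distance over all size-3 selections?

48

Open {C, D, E}.
  Z1→D 6, Z2→D 8, Z3→D 5, Z4→C 5, Z5→E 5, Z6→E 4, Z7→C 4, Z8→C 11  ⇒ total 48.
Compare {A, D, E}: total 51.
Compare {B, C, E}: total 53.
No size-3 selection does better; minimum is 48.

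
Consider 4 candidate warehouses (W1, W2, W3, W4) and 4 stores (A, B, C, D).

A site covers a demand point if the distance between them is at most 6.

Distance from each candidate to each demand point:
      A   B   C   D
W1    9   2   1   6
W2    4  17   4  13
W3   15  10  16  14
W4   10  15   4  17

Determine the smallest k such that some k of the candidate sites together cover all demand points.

Coverage sets (demand points within 6 of each site):
  W1: {B, C, D}
  W2: {A, C}
  W3: {}
  W4: {C}
No single site covers all 4 demand points.
But {W1, W2} covers everything, so the minimum is 2.

2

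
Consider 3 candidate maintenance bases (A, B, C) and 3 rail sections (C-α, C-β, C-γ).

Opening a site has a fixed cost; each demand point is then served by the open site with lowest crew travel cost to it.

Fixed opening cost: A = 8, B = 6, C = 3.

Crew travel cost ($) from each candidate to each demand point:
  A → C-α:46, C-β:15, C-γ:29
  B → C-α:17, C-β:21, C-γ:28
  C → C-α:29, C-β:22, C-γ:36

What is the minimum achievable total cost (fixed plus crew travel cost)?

72

Open {B}: assign each demand point to its cheapest open site.
  C-α→B 17, C-β→B 21, C-γ→B 28
  crew travel cost 66, fixed 6 → total 72.
Compare {A, B}: crew travel cost 60 + fixed 14 = 74.
Compare {B, C}: crew travel cost 66 + fixed 9 = 75.
Compare {A, B, C}: crew travel cost 60 + fixed 17 = 77.
All other subsets cost ≥ 74. Minimum total cost: 72.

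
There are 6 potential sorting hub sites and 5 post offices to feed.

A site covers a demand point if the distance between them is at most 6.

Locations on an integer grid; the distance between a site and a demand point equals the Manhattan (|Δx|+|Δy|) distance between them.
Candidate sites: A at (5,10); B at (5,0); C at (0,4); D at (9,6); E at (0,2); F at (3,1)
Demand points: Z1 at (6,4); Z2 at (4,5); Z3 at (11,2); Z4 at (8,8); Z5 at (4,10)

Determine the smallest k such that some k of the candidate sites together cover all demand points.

2

Coverage sets (demand points within 6 of each site):
  A: {Z2, Z4, Z5}
  B: {Z1, Z2}
  C: {Z1, Z2}
  D: {Z1, Z2, Z3, Z4}
  E: {}
  F: {Z1, Z2}
No single site covers all 5 demand points.
But {A, D} covers everything, so the minimum is 2.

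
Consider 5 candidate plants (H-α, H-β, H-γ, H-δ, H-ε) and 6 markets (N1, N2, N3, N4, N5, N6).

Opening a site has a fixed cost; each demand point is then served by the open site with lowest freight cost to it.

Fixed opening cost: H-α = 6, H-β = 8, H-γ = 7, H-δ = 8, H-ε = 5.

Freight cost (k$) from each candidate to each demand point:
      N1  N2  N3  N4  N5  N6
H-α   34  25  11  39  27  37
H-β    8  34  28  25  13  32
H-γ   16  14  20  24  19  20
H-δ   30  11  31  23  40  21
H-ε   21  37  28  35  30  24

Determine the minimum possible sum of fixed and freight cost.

Open {H-α, H-β, H-δ}: assign each demand point to its cheapest open site.
  N1→H-β 8, N2→H-δ 11, N3→H-α 11, N4→H-δ 23, N5→H-β 13, N6→H-δ 21
  freight cost 87, fixed 22 → total 109.
Compare {H-α, H-β, H-γ}: freight cost 90 + fixed 21 = 111.
Compare {H-β, H-γ}: freight cost 99 + fixed 15 = 114.
Compare {H-α, H-β, H-δ, H-ε}: freight cost 87 + fixed 27 = 114.
All other subsets cost ≥ 111. Minimum total cost: 109.

109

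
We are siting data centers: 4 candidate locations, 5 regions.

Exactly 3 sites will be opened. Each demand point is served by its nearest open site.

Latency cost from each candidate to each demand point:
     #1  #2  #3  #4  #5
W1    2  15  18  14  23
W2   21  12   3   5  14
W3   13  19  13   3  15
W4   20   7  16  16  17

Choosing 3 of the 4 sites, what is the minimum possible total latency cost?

31

Open {W1, W2, W4}.
  #1→W1 2, #2→W4 7, #3→W2 3, #4→W2 5, #5→W2 14  ⇒ total 31.
Compare {W1, W2, W3}: total 34.
Compare {W1, W3, W4}: total 40.
No size-3 selection does better; minimum is 31.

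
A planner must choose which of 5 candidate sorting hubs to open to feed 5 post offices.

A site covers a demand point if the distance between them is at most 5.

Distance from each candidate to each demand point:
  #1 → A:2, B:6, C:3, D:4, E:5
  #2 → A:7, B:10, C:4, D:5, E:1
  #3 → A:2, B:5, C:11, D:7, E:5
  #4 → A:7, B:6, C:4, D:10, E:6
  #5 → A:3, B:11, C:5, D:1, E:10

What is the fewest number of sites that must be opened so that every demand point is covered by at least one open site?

Coverage sets (demand points within 5 of each site):
  #1: {A, C, D, E}
  #2: {C, D, E}
  #3: {A, B, E}
  #4: {C}
  #5: {A, C, D}
No single site covers all 5 demand points.
But {#1, #3} covers everything, so the minimum is 2.

2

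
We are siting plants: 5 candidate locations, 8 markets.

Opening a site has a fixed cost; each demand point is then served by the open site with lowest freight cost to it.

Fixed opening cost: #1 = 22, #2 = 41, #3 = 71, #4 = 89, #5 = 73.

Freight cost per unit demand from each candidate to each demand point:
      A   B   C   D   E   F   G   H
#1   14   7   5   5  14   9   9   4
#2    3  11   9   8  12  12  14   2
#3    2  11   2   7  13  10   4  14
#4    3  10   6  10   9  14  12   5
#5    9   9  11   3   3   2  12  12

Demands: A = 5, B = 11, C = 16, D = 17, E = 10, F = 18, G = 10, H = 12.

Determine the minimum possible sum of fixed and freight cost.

Open {#1, #3, #5}: assign each demand point to its cheapest open site.
  A→#3 5×2=10, B→#1 11×7=77, C→#3 16×2=32, D→#5 17×3=51, E→#5 10×3=30, F→#5 18×2=36, G→#3 10×4=40, H→#1 12×4=48
  freight cost 324, fixed 166 → total 490.
Compare {#2, #3, #5}: freight cost 322 + fixed 185 = 507.
Compare {#1, #2, #3, #5}: freight cost 300 + fixed 207 = 507.
Compare {#1, #2, #5}: freight cost 403 + fixed 136 = 539.
All other subsets cost ≥ 507. Minimum total cost: 490.

490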